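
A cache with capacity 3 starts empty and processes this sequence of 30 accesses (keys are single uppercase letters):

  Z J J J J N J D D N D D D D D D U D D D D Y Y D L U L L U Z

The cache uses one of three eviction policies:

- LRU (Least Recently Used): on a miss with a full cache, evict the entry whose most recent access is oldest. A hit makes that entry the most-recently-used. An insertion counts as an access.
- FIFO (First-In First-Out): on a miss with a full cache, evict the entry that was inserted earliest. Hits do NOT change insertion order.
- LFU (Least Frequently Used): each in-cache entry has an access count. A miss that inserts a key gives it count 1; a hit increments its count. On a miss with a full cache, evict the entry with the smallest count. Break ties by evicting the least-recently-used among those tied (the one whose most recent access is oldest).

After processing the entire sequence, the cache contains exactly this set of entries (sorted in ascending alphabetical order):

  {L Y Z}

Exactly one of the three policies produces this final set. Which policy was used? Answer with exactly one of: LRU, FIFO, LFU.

Simulating under each policy and comparing final sets:
  LRU: final set = {L U Z} -> differs
  FIFO: final set = {L Y Z} -> MATCHES target
  LFU: final set = {D J Z} -> differs
Only FIFO produces the target set.

Answer: FIFO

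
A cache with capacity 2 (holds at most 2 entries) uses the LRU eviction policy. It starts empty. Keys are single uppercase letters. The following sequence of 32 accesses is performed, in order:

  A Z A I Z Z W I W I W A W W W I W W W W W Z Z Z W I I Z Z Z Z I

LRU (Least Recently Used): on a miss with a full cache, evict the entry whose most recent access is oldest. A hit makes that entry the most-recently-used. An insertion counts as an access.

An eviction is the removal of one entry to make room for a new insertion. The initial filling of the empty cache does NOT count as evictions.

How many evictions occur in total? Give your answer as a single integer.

LRU simulation (capacity=2):
  1. access A: MISS. Cache (LRU->MRU): [A]
  2. access Z: MISS. Cache (LRU->MRU): [A Z]
  3. access A: HIT. Cache (LRU->MRU): [Z A]
  4. access I: MISS, evict Z. Cache (LRU->MRU): [A I]
  5. access Z: MISS, evict A. Cache (LRU->MRU): [I Z]
  6. access Z: HIT. Cache (LRU->MRU): [I Z]
  7. access W: MISS, evict I. Cache (LRU->MRU): [Z W]
  8. access I: MISS, evict Z. Cache (LRU->MRU): [W I]
  9. access W: HIT. Cache (LRU->MRU): [I W]
  10. access I: HIT. Cache (LRU->MRU): [W I]
  11. access W: HIT. Cache (LRU->MRU): [I W]
  12. access A: MISS, evict I. Cache (LRU->MRU): [W A]
  13. access W: HIT. Cache (LRU->MRU): [A W]
  14. access W: HIT. Cache (LRU->MRU): [A W]
  15. access W: HIT. Cache (LRU->MRU): [A W]
  16. access I: MISS, evict A. Cache (LRU->MRU): [W I]
  17. access W: HIT. Cache (LRU->MRU): [I W]
  18. access W: HIT. Cache (LRU->MRU): [I W]
  19. access W: HIT. Cache (LRU->MRU): [I W]
  20. access W: HIT. Cache (LRU->MRU): [I W]
  21. access W: HIT. Cache (LRU->MRU): [I W]
  22. access Z: MISS, evict I. Cache (LRU->MRU): [W Z]
  23. access Z: HIT. Cache (LRU->MRU): [W Z]
  24. access Z: HIT. Cache (LRU->MRU): [W Z]
  25. access W: HIT. Cache (LRU->MRU): [Z W]
  26. access I: MISS, evict Z. Cache (LRU->MRU): [W I]
  27. access I: HIT. Cache (LRU->MRU): [W I]
  28. access Z: MISS, evict W. Cache (LRU->MRU): [I Z]
  29. access Z: HIT. Cache (LRU->MRU): [I Z]
  30. access Z: HIT. Cache (LRU->MRU): [I Z]
  31. access Z: HIT. Cache (LRU->MRU): [I Z]
  32. access I: HIT. Cache (LRU->MRU): [Z I]
Total: 21 hits, 11 misses, 9 evictions

Answer: 9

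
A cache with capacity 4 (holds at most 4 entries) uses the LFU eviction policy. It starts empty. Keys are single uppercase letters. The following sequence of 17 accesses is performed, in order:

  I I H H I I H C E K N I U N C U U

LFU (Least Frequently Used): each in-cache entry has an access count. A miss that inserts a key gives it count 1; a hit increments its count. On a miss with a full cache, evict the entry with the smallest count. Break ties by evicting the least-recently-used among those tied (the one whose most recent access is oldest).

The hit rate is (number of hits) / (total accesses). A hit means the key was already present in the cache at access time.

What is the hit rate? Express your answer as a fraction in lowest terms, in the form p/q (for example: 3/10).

LFU simulation (capacity=4):
  1. access I: MISS. Cache: [I(c=1)]
  2. access I: HIT, count now 2. Cache: [I(c=2)]
  3. access H: MISS. Cache: [H(c=1) I(c=2)]
  4. access H: HIT, count now 2. Cache: [I(c=2) H(c=2)]
  5. access I: HIT, count now 3. Cache: [H(c=2) I(c=3)]
  6. access I: HIT, count now 4. Cache: [H(c=2) I(c=4)]
  7. access H: HIT, count now 3. Cache: [H(c=3) I(c=4)]
  8. access C: MISS. Cache: [C(c=1) H(c=3) I(c=4)]
  9. access E: MISS. Cache: [C(c=1) E(c=1) H(c=3) I(c=4)]
  10. access K: MISS, evict C(c=1). Cache: [E(c=1) K(c=1) H(c=3) I(c=4)]
  11. access N: MISS, evict E(c=1). Cache: [K(c=1) N(c=1) H(c=3) I(c=4)]
  12. access I: HIT, count now 5. Cache: [K(c=1) N(c=1) H(c=3) I(c=5)]
  13. access U: MISS, evict K(c=1). Cache: [N(c=1) U(c=1) H(c=3) I(c=5)]
  14. access N: HIT, count now 2. Cache: [U(c=1) N(c=2) H(c=3) I(c=5)]
  15. access C: MISS, evict U(c=1). Cache: [C(c=1) N(c=2) H(c=3) I(c=5)]
  16. access U: MISS, evict C(c=1). Cache: [U(c=1) N(c=2) H(c=3) I(c=5)]
  17. access U: HIT, count now 2. Cache: [N(c=2) U(c=2) H(c=3) I(c=5)]
Total: 8 hits, 9 misses, 5 evictions

Hit rate = 8/17

Answer: 8/17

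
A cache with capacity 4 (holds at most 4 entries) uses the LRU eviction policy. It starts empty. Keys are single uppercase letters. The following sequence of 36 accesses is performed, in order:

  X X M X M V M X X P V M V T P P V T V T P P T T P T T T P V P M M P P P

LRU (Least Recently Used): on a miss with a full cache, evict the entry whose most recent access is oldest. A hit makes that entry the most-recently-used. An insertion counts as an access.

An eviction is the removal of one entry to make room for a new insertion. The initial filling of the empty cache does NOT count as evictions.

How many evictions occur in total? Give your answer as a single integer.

LRU simulation (capacity=4):
  1. access X: MISS. Cache (LRU->MRU): [X]
  2. access X: HIT. Cache (LRU->MRU): [X]
  3. access M: MISS. Cache (LRU->MRU): [X M]
  4. access X: HIT. Cache (LRU->MRU): [M X]
  5. access M: HIT. Cache (LRU->MRU): [X M]
  6. access V: MISS. Cache (LRU->MRU): [X M V]
  7. access M: HIT. Cache (LRU->MRU): [X V M]
  8. access X: HIT. Cache (LRU->MRU): [V M X]
  9. access X: HIT. Cache (LRU->MRU): [V M X]
  10. access P: MISS. Cache (LRU->MRU): [V M X P]
  11. access V: HIT. Cache (LRU->MRU): [M X P V]
  12. access M: HIT. Cache (LRU->MRU): [X P V M]
  13. access V: HIT. Cache (LRU->MRU): [X P M V]
  14. access T: MISS, evict X. Cache (LRU->MRU): [P M V T]
  15. access P: HIT. Cache (LRU->MRU): [M V T P]
  16. access P: HIT. Cache (LRU->MRU): [M V T P]
  17. access V: HIT. Cache (LRU->MRU): [M T P V]
  18. access T: HIT. Cache (LRU->MRU): [M P V T]
  19. access V: HIT. Cache (LRU->MRU): [M P T V]
  20. access T: HIT. Cache (LRU->MRU): [M P V T]
  21. access P: HIT. Cache (LRU->MRU): [M V T P]
  22. access P: HIT. Cache (LRU->MRU): [M V T P]
  23. access T: HIT. Cache (LRU->MRU): [M V P T]
  24. access T: HIT. Cache (LRU->MRU): [M V P T]
  25. access P: HIT. Cache (LRU->MRU): [M V T P]
  26. access T: HIT. Cache (LRU->MRU): [M V P T]
  27. access T: HIT. Cache (LRU->MRU): [M V P T]
  28. access T: HIT. Cache (LRU->MRU): [M V P T]
  29. access P: HIT. Cache (LRU->MRU): [M V T P]
  30. access V: HIT. Cache (LRU->MRU): [M T P V]
  31. access P: HIT. Cache (LRU->MRU): [M T V P]
  32. access M: HIT. Cache (LRU->MRU): [T V P M]
  33. access M: HIT. Cache (LRU->MRU): [T V P M]
  34. access P: HIT. Cache (LRU->MRU): [T V M P]
  35. access P: HIT. Cache (LRU->MRU): [T V M P]
  36. access P: HIT. Cache (LRU->MRU): [T V M P]
Total: 31 hits, 5 misses, 1 evictions

Answer: 1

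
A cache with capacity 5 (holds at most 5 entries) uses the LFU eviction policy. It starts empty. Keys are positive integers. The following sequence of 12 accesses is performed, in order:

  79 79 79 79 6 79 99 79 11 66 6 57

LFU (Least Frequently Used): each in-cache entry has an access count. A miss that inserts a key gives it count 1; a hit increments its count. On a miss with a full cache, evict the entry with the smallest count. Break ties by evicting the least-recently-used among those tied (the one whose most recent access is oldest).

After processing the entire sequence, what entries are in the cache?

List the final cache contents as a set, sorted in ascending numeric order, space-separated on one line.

LFU simulation (capacity=5):
  1. access 79: MISS. Cache: [79(c=1)]
  2. access 79: HIT, count now 2. Cache: [79(c=2)]
  3. access 79: HIT, count now 3. Cache: [79(c=3)]
  4. access 79: HIT, count now 4. Cache: [79(c=4)]
  5. access 6: MISS. Cache: [6(c=1) 79(c=4)]
  6. access 79: HIT, count now 5. Cache: [6(c=1) 79(c=5)]
  7. access 99: MISS. Cache: [6(c=1) 99(c=1) 79(c=5)]
  8. access 79: HIT, count now 6. Cache: [6(c=1) 99(c=1) 79(c=6)]
  9. access 11: MISS. Cache: [6(c=1) 99(c=1) 11(c=1) 79(c=6)]
  10. access 66: MISS. Cache: [6(c=1) 99(c=1) 11(c=1) 66(c=1) 79(c=6)]
  11. access 6: HIT, count now 2. Cache: [99(c=1) 11(c=1) 66(c=1) 6(c=2) 79(c=6)]
  12. access 57: MISS, evict 99(c=1). Cache: [11(c=1) 66(c=1) 57(c=1) 6(c=2) 79(c=6)]
Total: 6 hits, 6 misses, 1 evictions

Answer: 6 11 57 66 79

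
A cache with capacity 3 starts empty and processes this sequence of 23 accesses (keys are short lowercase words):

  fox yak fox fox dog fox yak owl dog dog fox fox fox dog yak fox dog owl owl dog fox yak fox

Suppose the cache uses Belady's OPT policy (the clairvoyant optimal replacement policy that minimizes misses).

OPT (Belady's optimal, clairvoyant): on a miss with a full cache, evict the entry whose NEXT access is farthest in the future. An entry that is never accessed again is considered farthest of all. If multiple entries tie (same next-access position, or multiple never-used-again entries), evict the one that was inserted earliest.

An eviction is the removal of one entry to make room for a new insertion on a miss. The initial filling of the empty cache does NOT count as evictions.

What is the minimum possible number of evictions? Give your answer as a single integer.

Answer: 4

Derivation:
OPT (Belady) simulation (capacity=3):
  1. access fox: MISS. Cache: [fox]
  2. access yak: MISS. Cache: [fox yak]
  3. access fox: HIT. Next use of fox: step 4. Cache: [fox yak]
  4. access fox: HIT. Next use of fox: step 6. Cache: [fox yak]
  5. access dog: MISS. Cache: [fox yak dog]
  6. access fox: HIT. Next use of fox: step 11. Cache: [fox yak dog]
  7. access yak: HIT. Next use of yak: step 15. Cache: [fox yak dog]
  8. access owl: MISS, evict yak (next use: step 15). Cache: [fox dog owl]
  9. access dog: HIT. Next use of dog: step 10. Cache: [fox dog owl]
  10. access dog: HIT. Next use of dog: step 14. Cache: [fox dog owl]
  11. access fox: HIT. Next use of fox: step 12. Cache: [fox dog owl]
  12. access fox: HIT. Next use of fox: step 13. Cache: [fox dog owl]
  13. access fox: HIT. Next use of fox: step 16. Cache: [fox dog owl]
  14. access dog: HIT. Next use of dog: step 17. Cache: [fox dog owl]
  15. access yak: MISS, evict owl (next use: step 18). Cache: [fox dog yak]
  16. access fox: HIT. Next use of fox: step 21. Cache: [fox dog yak]
  17. access dog: HIT. Next use of dog: step 20. Cache: [fox dog yak]
  18. access owl: MISS, evict yak (next use: step 22). Cache: [fox dog owl]
  19. access owl: HIT. Next use of owl: never. Cache: [fox dog owl]
  20. access dog: HIT. Next use of dog: never. Cache: [fox dog owl]
  21. access fox: HIT. Next use of fox: step 23. Cache: [fox dog owl]
  22. access yak: MISS, evict dog (next use: never). Cache: [fox owl yak]
  23. access fox: HIT. Next use of fox: never. Cache: [fox owl yak]
Total: 16 hits, 7 misses, 4 evictions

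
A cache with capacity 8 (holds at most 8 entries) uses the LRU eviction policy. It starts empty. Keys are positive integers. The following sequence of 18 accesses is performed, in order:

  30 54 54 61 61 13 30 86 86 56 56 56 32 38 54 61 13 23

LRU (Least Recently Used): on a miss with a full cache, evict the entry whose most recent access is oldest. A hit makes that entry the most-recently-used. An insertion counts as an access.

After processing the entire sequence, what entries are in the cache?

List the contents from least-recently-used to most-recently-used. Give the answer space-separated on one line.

LRU simulation (capacity=8):
  1. access 30: MISS. Cache (LRU->MRU): [30]
  2. access 54: MISS. Cache (LRU->MRU): [30 54]
  3. access 54: HIT. Cache (LRU->MRU): [30 54]
  4. access 61: MISS. Cache (LRU->MRU): [30 54 61]
  5. access 61: HIT. Cache (LRU->MRU): [30 54 61]
  6. access 13: MISS. Cache (LRU->MRU): [30 54 61 13]
  7. access 30: HIT. Cache (LRU->MRU): [54 61 13 30]
  8. access 86: MISS. Cache (LRU->MRU): [54 61 13 30 86]
  9. access 86: HIT. Cache (LRU->MRU): [54 61 13 30 86]
  10. access 56: MISS. Cache (LRU->MRU): [54 61 13 30 86 56]
  11. access 56: HIT. Cache (LRU->MRU): [54 61 13 30 86 56]
  12. access 56: HIT. Cache (LRU->MRU): [54 61 13 30 86 56]
  13. access 32: MISS. Cache (LRU->MRU): [54 61 13 30 86 56 32]
  14. access 38: MISS. Cache (LRU->MRU): [54 61 13 30 86 56 32 38]
  15. access 54: HIT. Cache (LRU->MRU): [61 13 30 86 56 32 38 54]
  16. access 61: HIT. Cache (LRU->MRU): [13 30 86 56 32 38 54 61]
  17. access 13: HIT. Cache (LRU->MRU): [30 86 56 32 38 54 61 13]
  18. access 23: MISS, evict 30. Cache (LRU->MRU): [86 56 32 38 54 61 13 23]
Total: 9 hits, 9 misses, 1 evictions

Answer: 86 56 32 38 54 61 13 23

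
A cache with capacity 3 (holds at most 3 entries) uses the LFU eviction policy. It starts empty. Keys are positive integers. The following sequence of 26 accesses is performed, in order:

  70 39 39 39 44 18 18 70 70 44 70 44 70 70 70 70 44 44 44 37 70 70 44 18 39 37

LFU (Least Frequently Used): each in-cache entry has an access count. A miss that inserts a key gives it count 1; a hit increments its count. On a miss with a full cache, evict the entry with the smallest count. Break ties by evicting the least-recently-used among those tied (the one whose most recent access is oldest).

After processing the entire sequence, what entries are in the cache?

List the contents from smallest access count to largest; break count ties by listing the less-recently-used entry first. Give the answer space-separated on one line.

LFU simulation (capacity=3):
  1. access 70: MISS. Cache: [70(c=1)]
  2. access 39: MISS. Cache: [70(c=1) 39(c=1)]
  3. access 39: HIT, count now 2. Cache: [70(c=1) 39(c=2)]
  4. access 39: HIT, count now 3. Cache: [70(c=1) 39(c=3)]
  5. access 44: MISS. Cache: [70(c=1) 44(c=1) 39(c=3)]
  6. access 18: MISS, evict 70(c=1). Cache: [44(c=1) 18(c=1) 39(c=3)]
  7. access 18: HIT, count now 2. Cache: [44(c=1) 18(c=2) 39(c=3)]
  8. access 70: MISS, evict 44(c=1). Cache: [70(c=1) 18(c=2) 39(c=3)]
  9. access 70: HIT, count now 2. Cache: [18(c=2) 70(c=2) 39(c=3)]
  10. access 44: MISS, evict 18(c=2). Cache: [44(c=1) 70(c=2) 39(c=3)]
  11. access 70: HIT, count now 3. Cache: [44(c=1) 39(c=3) 70(c=3)]
  12. access 44: HIT, count now 2. Cache: [44(c=2) 39(c=3) 70(c=3)]
  13. access 70: HIT, count now 4. Cache: [44(c=2) 39(c=3) 70(c=4)]
  14. access 70: HIT, count now 5. Cache: [44(c=2) 39(c=3) 70(c=5)]
  15. access 70: HIT, count now 6. Cache: [44(c=2) 39(c=3) 70(c=6)]
  16. access 70: HIT, count now 7. Cache: [44(c=2) 39(c=3) 70(c=7)]
  17. access 44: HIT, count now 3. Cache: [39(c=3) 44(c=3) 70(c=7)]
  18. access 44: HIT, count now 4. Cache: [39(c=3) 44(c=4) 70(c=7)]
  19. access 44: HIT, count now 5. Cache: [39(c=3) 44(c=5) 70(c=7)]
  20. access 37: MISS, evict 39(c=3). Cache: [37(c=1) 44(c=5) 70(c=7)]
  21. access 70: HIT, count now 8. Cache: [37(c=1) 44(c=5) 70(c=8)]
  22. access 70: HIT, count now 9. Cache: [37(c=1) 44(c=5) 70(c=9)]
  23. access 44: HIT, count now 6. Cache: [37(c=1) 44(c=6) 70(c=9)]
  24. access 18: MISS, evict 37(c=1). Cache: [18(c=1) 44(c=6) 70(c=9)]
  25. access 39: MISS, evict 18(c=1). Cache: [39(c=1) 44(c=6) 70(c=9)]
  26. access 37: MISS, evict 39(c=1). Cache: [37(c=1) 44(c=6) 70(c=9)]
Total: 16 hits, 10 misses, 7 evictions

Answer: 37 44 70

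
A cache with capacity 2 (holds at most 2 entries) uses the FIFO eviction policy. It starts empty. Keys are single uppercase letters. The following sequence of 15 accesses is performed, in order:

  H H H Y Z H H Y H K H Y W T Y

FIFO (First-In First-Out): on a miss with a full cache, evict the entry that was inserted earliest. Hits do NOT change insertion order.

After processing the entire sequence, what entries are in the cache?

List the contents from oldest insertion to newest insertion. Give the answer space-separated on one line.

FIFO simulation (capacity=2):
  1. access H: MISS. Cache (old->new): [H]
  2. access H: HIT. Cache (old->new): [H]
  3. access H: HIT. Cache (old->new): [H]
  4. access Y: MISS. Cache (old->new): [H Y]
  5. access Z: MISS, evict H. Cache (old->new): [Y Z]
  6. access H: MISS, evict Y. Cache (old->new): [Z H]
  7. access H: HIT. Cache (old->new): [Z H]
  8. access Y: MISS, evict Z. Cache (old->new): [H Y]
  9. access H: HIT. Cache (old->new): [H Y]
  10. access K: MISS, evict H. Cache (old->new): [Y K]
  11. access H: MISS, evict Y. Cache (old->new): [K H]
  12. access Y: MISS, evict K. Cache (old->new): [H Y]
  13. access W: MISS, evict H. Cache (old->new): [Y W]
  14. access T: MISS, evict Y. Cache (old->new): [W T]
  15. access Y: MISS, evict W. Cache (old->new): [T Y]
Total: 4 hits, 11 misses, 9 evictions

Answer: T Y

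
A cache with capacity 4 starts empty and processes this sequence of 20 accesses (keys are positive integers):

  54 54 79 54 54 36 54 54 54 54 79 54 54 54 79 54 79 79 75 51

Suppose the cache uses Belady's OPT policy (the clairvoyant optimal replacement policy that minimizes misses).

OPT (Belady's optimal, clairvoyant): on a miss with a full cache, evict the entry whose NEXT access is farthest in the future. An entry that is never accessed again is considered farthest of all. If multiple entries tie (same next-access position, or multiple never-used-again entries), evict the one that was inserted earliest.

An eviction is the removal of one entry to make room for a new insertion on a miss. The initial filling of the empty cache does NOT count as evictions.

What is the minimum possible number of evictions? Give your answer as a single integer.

OPT (Belady) simulation (capacity=4):
  1. access 54: MISS. Cache: [54]
  2. access 54: HIT. Next use of 54: step 4. Cache: [54]
  3. access 79: MISS. Cache: [54 79]
  4. access 54: HIT. Next use of 54: step 5. Cache: [54 79]
  5. access 54: HIT. Next use of 54: step 7. Cache: [54 79]
  6. access 36: MISS. Cache: [54 79 36]
  7. access 54: HIT. Next use of 54: step 8. Cache: [54 79 36]
  8. access 54: HIT. Next use of 54: step 9. Cache: [54 79 36]
  9. access 54: HIT. Next use of 54: step 10. Cache: [54 79 36]
  10. access 54: HIT. Next use of 54: step 12. Cache: [54 79 36]
  11. access 79: HIT. Next use of 79: step 15. Cache: [54 79 36]
  12. access 54: HIT. Next use of 54: step 13. Cache: [54 79 36]
  13. access 54: HIT. Next use of 54: step 14. Cache: [54 79 36]
  14. access 54: HIT. Next use of 54: step 16. Cache: [54 79 36]
  15. access 79: HIT. Next use of 79: step 17. Cache: [54 79 36]
  16. access 54: HIT. Next use of 54: never. Cache: [54 79 36]
  17. access 79: HIT. Next use of 79: step 18. Cache: [54 79 36]
  18. access 79: HIT. Next use of 79: never. Cache: [54 79 36]
  19. access 75: MISS. Cache: [54 79 36 75]
  20. access 51: MISS, evict 54 (next use: never). Cache: [79 36 75 51]
Total: 15 hits, 5 misses, 1 evictions

Answer: 1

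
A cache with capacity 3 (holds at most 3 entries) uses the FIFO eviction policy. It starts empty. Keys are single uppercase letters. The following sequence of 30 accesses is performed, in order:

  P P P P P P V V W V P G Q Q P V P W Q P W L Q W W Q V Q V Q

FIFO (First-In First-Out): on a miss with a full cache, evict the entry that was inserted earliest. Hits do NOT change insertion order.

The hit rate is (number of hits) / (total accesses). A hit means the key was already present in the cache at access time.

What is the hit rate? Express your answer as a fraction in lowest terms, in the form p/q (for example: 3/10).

FIFO simulation (capacity=3):
  1. access P: MISS. Cache (old->new): [P]
  2. access P: HIT. Cache (old->new): [P]
  3. access P: HIT. Cache (old->new): [P]
  4. access P: HIT. Cache (old->new): [P]
  5. access P: HIT. Cache (old->new): [P]
  6. access P: HIT. Cache (old->new): [P]
  7. access V: MISS. Cache (old->new): [P V]
  8. access V: HIT. Cache (old->new): [P V]
  9. access W: MISS. Cache (old->new): [P V W]
  10. access V: HIT. Cache (old->new): [P V W]
  11. access P: HIT. Cache (old->new): [P V W]
  12. access G: MISS, evict P. Cache (old->new): [V W G]
  13. access Q: MISS, evict V. Cache (old->new): [W G Q]
  14. access Q: HIT. Cache (old->new): [W G Q]
  15. access P: MISS, evict W. Cache (old->new): [G Q P]
  16. access V: MISS, evict G. Cache (old->new): [Q P V]
  17. access P: HIT. Cache (old->new): [Q P V]
  18. access W: MISS, evict Q. Cache (old->new): [P V W]
  19. access Q: MISS, evict P. Cache (old->new): [V W Q]
  20. access P: MISS, evict V. Cache (old->new): [W Q P]
  21. access W: HIT. Cache (old->new): [W Q P]
  22. access L: MISS, evict W. Cache (old->new): [Q P L]
  23. access Q: HIT. Cache (old->new): [Q P L]
  24. access W: MISS, evict Q. Cache (old->new): [P L W]
  25. access W: HIT. Cache (old->new): [P L W]
  26. access Q: MISS, evict P. Cache (old->new): [L W Q]
  27. access V: MISS, evict L. Cache (old->new): [W Q V]
  28. access Q: HIT. Cache (old->new): [W Q V]
  29. access V: HIT. Cache (old->new): [W Q V]
  30. access Q: HIT. Cache (old->new): [W Q V]
Total: 16 hits, 14 misses, 11 evictions

Hit rate = 16/30 = 8/15

Answer: 8/15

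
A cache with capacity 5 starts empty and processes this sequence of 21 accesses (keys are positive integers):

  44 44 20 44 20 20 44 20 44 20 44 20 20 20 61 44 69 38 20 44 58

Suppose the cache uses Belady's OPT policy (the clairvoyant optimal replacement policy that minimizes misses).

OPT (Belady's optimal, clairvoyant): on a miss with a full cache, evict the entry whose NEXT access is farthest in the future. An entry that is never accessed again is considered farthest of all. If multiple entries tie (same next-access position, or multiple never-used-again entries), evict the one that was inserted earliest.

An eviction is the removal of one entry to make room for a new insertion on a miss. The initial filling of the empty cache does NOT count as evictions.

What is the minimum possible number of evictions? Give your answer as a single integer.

OPT (Belady) simulation (capacity=5):
  1. access 44: MISS. Cache: [44]
  2. access 44: HIT. Next use of 44: step 4. Cache: [44]
  3. access 20: MISS. Cache: [44 20]
  4. access 44: HIT. Next use of 44: step 7. Cache: [44 20]
  5. access 20: HIT. Next use of 20: step 6. Cache: [44 20]
  6. access 20: HIT. Next use of 20: step 8. Cache: [44 20]
  7. access 44: HIT. Next use of 44: step 9. Cache: [44 20]
  8. access 20: HIT. Next use of 20: step 10. Cache: [44 20]
  9. access 44: HIT. Next use of 44: step 11. Cache: [44 20]
  10. access 20: HIT. Next use of 20: step 12. Cache: [44 20]
  11. access 44: HIT. Next use of 44: step 16. Cache: [44 20]
  12. access 20: HIT. Next use of 20: step 13. Cache: [44 20]
  13. access 20: HIT. Next use of 20: step 14. Cache: [44 20]
  14. access 20: HIT. Next use of 20: step 19. Cache: [44 20]
  15. access 61: MISS. Cache: [44 20 61]
  16. access 44: HIT. Next use of 44: step 20. Cache: [44 20 61]
  17. access 69: MISS. Cache: [44 20 61 69]
  18. access 38: MISS. Cache: [44 20 61 69 38]
  19. access 20: HIT. Next use of 20: never. Cache: [44 20 61 69 38]
  20. access 44: HIT. Next use of 44: never. Cache: [44 20 61 69 38]
  21. access 58: MISS, evict 44 (next use: never). Cache: [20 61 69 38 58]
Total: 15 hits, 6 misses, 1 evictions

Answer: 1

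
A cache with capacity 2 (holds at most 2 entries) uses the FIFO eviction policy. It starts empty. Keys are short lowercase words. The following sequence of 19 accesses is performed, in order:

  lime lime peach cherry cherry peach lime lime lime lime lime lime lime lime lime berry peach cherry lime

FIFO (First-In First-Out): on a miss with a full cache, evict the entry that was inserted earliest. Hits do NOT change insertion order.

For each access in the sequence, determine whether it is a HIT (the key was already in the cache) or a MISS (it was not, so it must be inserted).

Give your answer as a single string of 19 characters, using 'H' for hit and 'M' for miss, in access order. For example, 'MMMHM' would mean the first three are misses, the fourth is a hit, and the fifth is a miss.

Answer: MHMMHHMHHHHHHHHMMMM

Derivation:
FIFO simulation (capacity=2):
  1. access lime: MISS. Cache (old->new): [lime]
  2. access lime: HIT. Cache (old->new): [lime]
  3. access peach: MISS. Cache (old->new): [lime peach]
  4. access cherry: MISS, evict lime. Cache (old->new): [peach cherry]
  5. access cherry: HIT. Cache (old->new): [peach cherry]
  6. access peach: HIT. Cache (old->new): [peach cherry]
  7. access lime: MISS, evict peach. Cache (old->new): [cherry lime]
  8. access lime: HIT. Cache (old->new): [cherry lime]
  9. access lime: HIT. Cache (old->new): [cherry lime]
  10. access lime: HIT. Cache (old->new): [cherry lime]
  11. access lime: HIT. Cache (old->new): [cherry lime]
  12. access lime: HIT. Cache (old->new): [cherry lime]
  13. access lime: HIT. Cache (old->new): [cherry lime]
  14. access lime: HIT. Cache (old->new): [cherry lime]
  15. access lime: HIT. Cache (old->new): [cherry lime]
  16. access berry: MISS, evict cherry. Cache (old->new): [lime berry]
  17. access peach: MISS, evict lime. Cache (old->new): [berry peach]
  18. access cherry: MISS, evict berry. Cache (old->new): [peach cherry]
  19. access lime: MISS, evict peach. Cache (old->new): [cherry lime]
Total: 11 hits, 8 misses, 6 evictions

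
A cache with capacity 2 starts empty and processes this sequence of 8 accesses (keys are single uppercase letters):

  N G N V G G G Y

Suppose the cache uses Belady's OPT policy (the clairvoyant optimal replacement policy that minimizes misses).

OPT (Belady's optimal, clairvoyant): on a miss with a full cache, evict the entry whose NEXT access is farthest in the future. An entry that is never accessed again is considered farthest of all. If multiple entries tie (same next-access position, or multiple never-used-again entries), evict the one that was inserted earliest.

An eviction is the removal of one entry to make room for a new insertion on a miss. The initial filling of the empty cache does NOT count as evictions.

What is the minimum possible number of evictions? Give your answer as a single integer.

OPT (Belady) simulation (capacity=2):
  1. access N: MISS. Cache: [N]
  2. access G: MISS. Cache: [N G]
  3. access N: HIT. Next use of N: never. Cache: [N G]
  4. access V: MISS, evict N (next use: never). Cache: [G V]
  5. access G: HIT. Next use of G: step 6. Cache: [G V]
  6. access G: HIT. Next use of G: step 7. Cache: [G V]
  7. access G: HIT. Next use of G: never. Cache: [G V]
  8. access Y: MISS, evict G (next use: never). Cache: [V Y]
Total: 4 hits, 4 misses, 2 evictions

Answer: 2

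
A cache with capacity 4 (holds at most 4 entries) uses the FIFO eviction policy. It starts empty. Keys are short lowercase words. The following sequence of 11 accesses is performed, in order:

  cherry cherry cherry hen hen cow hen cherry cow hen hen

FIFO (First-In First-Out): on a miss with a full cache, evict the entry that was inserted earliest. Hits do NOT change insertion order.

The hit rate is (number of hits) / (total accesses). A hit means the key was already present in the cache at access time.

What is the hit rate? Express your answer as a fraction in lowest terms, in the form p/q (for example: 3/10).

Answer: 8/11

Derivation:
FIFO simulation (capacity=4):
  1. access cherry: MISS. Cache (old->new): [cherry]
  2. access cherry: HIT. Cache (old->new): [cherry]
  3. access cherry: HIT. Cache (old->new): [cherry]
  4. access hen: MISS. Cache (old->new): [cherry hen]
  5. access hen: HIT. Cache (old->new): [cherry hen]
  6. access cow: MISS. Cache (old->new): [cherry hen cow]
  7. access hen: HIT. Cache (old->new): [cherry hen cow]
  8. access cherry: HIT. Cache (old->new): [cherry hen cow]
  9. access cow: HIT. Cache (old->new): [cherry hen cow]
  10. access hen: HIT. Cache (old->new): [cherry hen cow]
  11. access hen: HIT. Cache (old->new): [cherry hen cow]
Total: 8 hits, 3 misses, 0 evictions

Hit rate = 8/11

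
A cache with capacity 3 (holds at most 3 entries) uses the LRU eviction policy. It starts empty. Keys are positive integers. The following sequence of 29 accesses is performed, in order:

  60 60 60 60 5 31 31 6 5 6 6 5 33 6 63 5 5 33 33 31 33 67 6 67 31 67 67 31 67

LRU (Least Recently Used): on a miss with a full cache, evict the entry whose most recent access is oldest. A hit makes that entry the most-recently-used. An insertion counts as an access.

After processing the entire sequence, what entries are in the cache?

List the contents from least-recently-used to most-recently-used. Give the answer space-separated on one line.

Answer: 6 31 67

Derivation:
LRU simulation (capacity=3):
  1. access 60: MISS. Cache (LRU->MRU): [60]
  2. access 60: HIT. Cache (LRU->MRU): [60]
  3. access 60: HIT. Cache (LRU->MRU): [60]
  4. access 60: HIT. Cache (LRU->MRU): [60]
  5. access 5: MISS. Cache (LRU->MRU): [60 5]
  6. access 31: MISS. Cache (LRU->MRU): [60 5 31]
  7. access 31: HIT. Cache (LRU->MRU): [60 5 31]
  8. access 6: MISS, evict 60. Cache (LRU->MRU): [5 31 6]
  9. access 5: HIT. Cache (LRU->MRU): [31 6 5]
  10. access 6: HIT. Cache (LRU->MRU): [31 5 6]
  11. access 6: HIT. Cache (LRU->MRU): [31 5 6]
  12. access 5: HIT. Cache (LRU->MRU): [31 6 5]
  13. access 33: MISS, evict 31. Cache (LRU->MRU): [6 5 33]
  14. access 6: HIT. Cache (LRU->MRU): [5 33 6]
  15. access 63: MISS, evict 5. Cache (LRU->MRU): [33 6 63]
  16. access 5: MISS, evict 33. Cache (LRU->MRU): [6 63 5]
  17. access 5: HIT. Cache (LRU->MRU): [6 63 5]
  18. access 33: MISS, evict 6. Cache (LRU->MRU): [63 5 33]
  19. access 33: HIT. Cache (LRU->MRU): [63 5 33]
  20. access 31: MISS, evict 63. Cache (LRU->MRU): [5 33 31]
  21. access 33: HIT. Cache (LRU->MRU): [5 31 33]
  22. access 67: MISS, evict 5. Cache (LRU->MRU): [31 33 67]
  23. access 6: MISS, evict 31. Cache (LRU->MRU): [33 67 6]
  24. access 67: HIT. Cache (LRU->MRU): [33 6 67]
  25. access 31: MISS, evict 33. Cache (LRU->MRU): [6 67 31]
  26. access 67: HIT. Cache (LRU->MRU): [6 31 67]
  27. access 67: HIT. Cache (LRU->MRU): [6 31 67]
  28. access 31: HIT. Cache (LRU->MRU): [6 67 31]
  29. access 67: HIT. Cache (LRU->MRU): [6 31 67]
Total: 17 hits, 12 misses, 9 evictions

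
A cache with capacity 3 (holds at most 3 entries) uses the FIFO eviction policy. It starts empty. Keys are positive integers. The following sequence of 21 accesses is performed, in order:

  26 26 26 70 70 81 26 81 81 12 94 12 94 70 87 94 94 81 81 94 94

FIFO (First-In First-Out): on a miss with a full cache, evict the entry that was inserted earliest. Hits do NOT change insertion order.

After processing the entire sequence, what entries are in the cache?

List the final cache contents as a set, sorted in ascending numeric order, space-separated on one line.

FIFO simulation (capacity=3):
  1. access 26: MISS. Cache (old->new): [26]
  2. access 26: HIT. Cache (old->new): [26]
  3. access 26: HIT. Cache (old->new): [26]
  4. access 70: MISS. Cache (old->new): [26 70]
  5. access 70: HIT. Cache (old->new): [26 70]
  6. access 81: MISS. Cache (old->new): [26 70 81]
  7. access 26: HIT. Cache (old->new): [26 70 81]
  8. access 81: HIT. Cache (old->new): [26 70 81]
  9. access 81: HIT. Cache (old->new): [26 70 81]
  10. access 12: MISS, evict 26. Cache (old->new): [70 81 12]
  11. access 94: MISS, evict 70. Cache (old->new): [81 12 94]
  12. access 12: HIT. Cache (old->new): [81 12 94]
  13. access 94: HIT. Cache (old->new): [81 12 94]
  14. access 70: MISS, evict 81. Cache (old->new): [12 94 70]
  15. access 87: MISS, evict 12. Cache (old->new): [94 70 87]
  16. access 94: HIT. Cache (old->new): [94 70 87]
  17. access 94: HIT. Cache (old->new): [94 70 87]
  18. access 81: MISS, evict 94. Cache (old->new): [70 87 81]
  19. access 81: HIT. Cache (old->new): [70 87 81]
  20. access 94: MISS, evict 70. Cache (old->new): [87 81 94]
  21. access 94: HIT. Cache (old->new): [87 81 94]
Total: 12 hits, 9 misses, 6 evictions

Answer: 81 87 94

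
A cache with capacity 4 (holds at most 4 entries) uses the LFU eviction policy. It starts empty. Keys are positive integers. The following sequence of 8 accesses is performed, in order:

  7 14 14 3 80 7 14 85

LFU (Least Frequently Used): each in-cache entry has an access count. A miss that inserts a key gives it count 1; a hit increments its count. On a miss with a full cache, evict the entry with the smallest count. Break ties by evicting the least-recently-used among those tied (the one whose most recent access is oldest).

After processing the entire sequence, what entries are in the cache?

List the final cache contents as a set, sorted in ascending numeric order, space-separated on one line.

Answer: 7 14 80 85

Derivation:
LFU simulation (capacity=4):
  1. access 7: MISS. Cache: [7(c=1)]
  2. access 14: MISS. Cache: [7(c=1) 14(c=1)]
  3. access 14: HIT, count now 2. Cache: [7(c=1) 14(c=2)]
  4. access 3: MISS. Cache: [7(c=1) 3(c=1) 14(c=2)]
  5. access 80: MISS. Cache: [7(c=1) 3(c=1) 80(c=1) 14(c=2)]
  6. access 7: HIT, count now 2. Cache: [3(c=1) 80(c=1) 14(c=2) 7(c=2)]
  7. access 14: HIT, count now 3. Cache: [3(c=1) 80(c=1) 7(c=2) 14(c=3)]
  8. access 85: MISS, evict 3(c=1). Cache: [80(c=1) 85(c=1) 7(c=2) 14(c=3)]
Total: 3 hits, 5 misses, 1 evictions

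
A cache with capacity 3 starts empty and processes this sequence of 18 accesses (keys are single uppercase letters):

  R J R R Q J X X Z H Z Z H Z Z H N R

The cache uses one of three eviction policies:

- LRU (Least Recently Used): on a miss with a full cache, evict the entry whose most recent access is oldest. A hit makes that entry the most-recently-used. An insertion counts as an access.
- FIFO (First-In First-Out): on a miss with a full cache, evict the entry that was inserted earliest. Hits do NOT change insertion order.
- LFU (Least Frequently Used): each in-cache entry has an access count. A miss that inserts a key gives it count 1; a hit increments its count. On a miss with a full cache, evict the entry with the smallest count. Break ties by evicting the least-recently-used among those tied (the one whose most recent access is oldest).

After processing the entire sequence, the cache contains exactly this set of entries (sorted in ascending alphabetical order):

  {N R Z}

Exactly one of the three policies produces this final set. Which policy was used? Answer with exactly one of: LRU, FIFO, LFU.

Answer: LFU

Derivation:
Simulating under each policy and comparing final sets:
  LRU: final set = {H N R} -> differs
  FIFO: final set = {H N R} -> differs
  LFU: final set = {N R Z} -> MATCHES target
Only LFU produces the target set.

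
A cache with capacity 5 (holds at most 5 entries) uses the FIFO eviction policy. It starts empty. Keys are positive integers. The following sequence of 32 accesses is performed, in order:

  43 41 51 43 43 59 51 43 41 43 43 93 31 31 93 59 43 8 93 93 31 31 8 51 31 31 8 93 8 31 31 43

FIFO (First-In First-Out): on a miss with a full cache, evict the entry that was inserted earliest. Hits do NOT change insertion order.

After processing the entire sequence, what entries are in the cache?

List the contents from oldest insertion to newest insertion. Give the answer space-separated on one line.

FIFO simulation (capacity=5):
  1. access 43: MISS. Cache (old->new): [43]
  2. access 41: MISS. Cache (old->new): [43 41]
  3. access 51: MISS. Cache (old->new): [43 41 51]
  4. access 43: HIT. Cache (old->new): [43 41 51]
  5. access 43: HIT. Cache (old->new): [43 41 51]
  6. access 59: MISS. Cache (old->new): [43 41 51 59]
  7. access 51: HIT. Cache (old->new): [43 41 51 59]
  8. access 43: HIT. Cache (old->new): [43 41 51 59]
  9. access 41: HIT. Cache (old->new): [43 41 51 59]
  10. access 43: HIT. Cache (old->new): [43 41 51 59]
  11. access 43: HIT. Cache (old->new): [43 41 51 59]
  12. access 93: MISS. Cache (old->new): [43 41 51 59 93]
  13. access 31: MISS, evict 43. Cache (old->new): [41 51 59 93 31]
  14. access 31: HIT. Cache (old->new): [41 51 59 93 31]
  15. access 93: HIT. Cache (old->new): [41 51 59 93 31]
  16. access 59: HIT. Cache (old->new): [41 51 59 93 31]
  17. access 43: MISS, evict 41. Cache (old->new): [51 59 93 31 43]
  18. access 8: MISS, evict 51. Cache (old->new): [59 93 31 43 8]
  19. access 93: HIT. Cache (old->new): [59 93 31 43 8]
  20. access 93: HIT. Cache (old->new): [59 93 31 43 8]
  21. access 31: HIT. Cache (old->new): [59 93 31 43 8]
  22. access 31: HIT. Cache (old->new): [59 93 31 43 8]
  23. access 8: HIT. Cache (old->new): [59 93 31 43 8]
  24. access 51: MISS, evict 59. Cache (old->new): [93 31 43 8 51]
  25. access 31: HIT. Cache (old->new): [93 31 43 8 51]
  26. access 31: HIT. Cache (old->new): [93 31 43 8 51]
  27. access 8: HIT. Cache (old->new): [93 31 43 8 51]
  28. access 93: HIT. Cache (old->new): [93 31 43 8 51]
  29. access 8: HIT. Cache (old->new): [93 31 43 8 51]
  30. access 31: HIT. Cache (old->new): [93 31 43 8 51]
  31. access 31: HIT. Cache (old->new): [93 31 43 8 51]
  32. access 43: HIT. Cache (old->new): [93 31 43 8 51]
Total: 23 hits, 9 misses, 4 evictions

Answer: 93 31 43 8 51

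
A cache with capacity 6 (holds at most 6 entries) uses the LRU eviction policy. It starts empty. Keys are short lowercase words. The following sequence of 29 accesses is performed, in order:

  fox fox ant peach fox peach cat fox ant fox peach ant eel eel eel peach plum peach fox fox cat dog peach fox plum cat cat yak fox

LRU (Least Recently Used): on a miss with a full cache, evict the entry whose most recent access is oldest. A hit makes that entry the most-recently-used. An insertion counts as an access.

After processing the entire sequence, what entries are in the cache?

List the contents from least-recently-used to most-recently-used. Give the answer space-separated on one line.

LRU simulation (capacity=6):
  1. access fox: MISS. Cache (LRU->MRU): [fox]
  2. access fox: HIT. Cache (LRU->MRU): [fox]
  3. access ant: MISS. Cache (LRU->MRU): [fox ant]
  4. access peach: MISS. Cache (LRU->MRU): [fox ant peach]
  5. access fox: HIT. Cache (LRU->MRU): [ant peach fox]
  6. access peach: HIT. Cache (LRU->MRU): [ant fox peach]
  7. access cat: MISS. Cache (LRU->MRU): [ant fox peach cat]
  8. access fox: HIT. Cache (LRU->MRU): [ant peach cat fox]
  9. access ant: HIT. Cache (LRU->MRU): [peach cat fox ant]
  10. access fox: HIT. Cache (LRU->MRU): [peach cat ant fox]
  11. access peach: HIT. Cache (LRU->MRU): [cat ant fox peach]
  12. access ant: HIT. Cache (LRU->MRU): [cat fox peach ant]
  13. access eel: MISS. Cache (LRU->MRU): [cat fox peach ant eel]
  14. access eel: HIT. Cache (LRU->MRU): [cat fox peach ant eel]
  15. access eel: HIT. Cache (LRU->MRU): [cat fox peach ant eel]
  16. access peach: HIT. Cache (LRU->MRU): [cat fox ant eel peach]
  17. access plum: MISS. Cache (LRU->MRU): [cat fox ant eel peach plum]
  18. access peach: HIT. Cache (LRU->MRU): [cat fox ant eel plum peach]
  19. access fox: HIT. Cache (LRU->MRU): [cat ant eel plum peach fox]
  20. access fox: HIT. Cache (LRU->MRU): [cat ant eel plum peach fox]
  21. access cat: HIT. Cache (LRU->MRU): [ant eel plum peach fox cat]
  22. access dog: MISS, evict ant. Cache (LRU->MRU): [eel plum peach fox cat dog]
  23. access peach: HIT. Cache (LRU->MRU): [eel plum fox cat dog peach]
  24. access fox: HIT. Cache (LRU->MRU): [eel plum cat dog peach fox]
  25. access plum: HIT. Cache (LRU->MRU): [eel cat dog peach fox plum]
  26. access cat: HIT. Cache (LRU->MRU): [eel dog peach fox plum cat]
  27. access cat: HIT. Cache (LRU->MRU): [eel dog peach fox plum cat]
  28. access yak: MISS, evict eel. Cache (LRU->MRU): [dog peach fox plum cat yak]
  29. access fox: HIT. Cache (LRU->MRU): [dog peach plum cat yak fox]
Total: 21 hits, 8 misses, 2 evictions

Answer: dog peach plum cat yak fox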